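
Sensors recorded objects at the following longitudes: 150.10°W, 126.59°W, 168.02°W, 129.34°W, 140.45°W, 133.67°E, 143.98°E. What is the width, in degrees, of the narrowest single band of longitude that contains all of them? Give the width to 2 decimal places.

99.74°

Sort the longitudes: -168.02°, -150.10°, -140.45°, -129.34°, -126.59°, +133.67°, +143.98°.
Eastward gaps between consecutive values (wrapping around): 17.92°, 9.65°, 11.11°, 2.75°, 260.26°, 10.31°, 48.00°.
Largest gap = 260.26° ⇒ minimal covering band is its complement: 360° − 260.26° = 99.74°.
Band runs from +133.67° eastward to -126.59°, crossing the antimeridian.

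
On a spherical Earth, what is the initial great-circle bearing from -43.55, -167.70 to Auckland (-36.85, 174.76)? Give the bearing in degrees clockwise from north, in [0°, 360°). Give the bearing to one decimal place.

Δλ = 174.76 − -167.70 = 342.46°; wrapped into (−180°, 180°]: -17.54°.
θ = atan2( sin Δλ · cos φ₂ , cos φ₁ · sin φ₂ − sin φ₁ · cos φ₂ · cos Δλ )
  = atan2(-0.24116, 0.09104) = -69.319° → normalised to [0°, 360°): 290.681°.

290.7°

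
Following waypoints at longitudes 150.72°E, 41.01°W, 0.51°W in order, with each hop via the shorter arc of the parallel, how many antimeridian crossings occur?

1

Leg 1: +150.72° → -41.01°, shortest Δλ = 168.27° (east) — crosses 180°.
Leg 2: -41.01° → -0.51°, shortest Δλ = 40.5° (east) — does not cross 180°.
Total crossings: 1.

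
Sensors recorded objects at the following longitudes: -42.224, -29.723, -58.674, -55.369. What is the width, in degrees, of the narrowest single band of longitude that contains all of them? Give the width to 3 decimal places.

28.951°

Sort the longitudes: -58.674°, -55.369°, -42.224°, -29.723°.
Eastward gaps between consecutive values (wrapping around): 3.305°, 13.145°, 12.501°, 331.049°.
Largest gap = 331.049° ⇒ minimal covering band is its complement: 360° − 331.049° = 28.951°.
Band runs from -58.674° eastward to -29.723°.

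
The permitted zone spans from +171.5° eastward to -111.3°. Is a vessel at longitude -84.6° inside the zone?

Band width going east from +171.5° to -111.3°: ((-111.3 − 171.5) mod 360) = 77.2°.
Offset of -84.6° east of the west edge: ((-84.6 − 171.5) mod 360) = 103.9°.
103.9° > 77.2° ⇒ outside.

No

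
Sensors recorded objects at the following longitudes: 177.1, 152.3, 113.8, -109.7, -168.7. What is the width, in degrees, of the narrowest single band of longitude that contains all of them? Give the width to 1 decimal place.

Sort the longitudes: -168.7°, -109.7°, +113.8°, +152.3°, +177.1°.
Eastward gaps between consecutive values (wrapping around): 59.0°, 223.5°, 38.5°, 24.8°, 14.2°.
Largest gap = 223.5° ⇒ minimal covering band is its complement: 360° − 223.5° = 136.5°.
Band runs from +113.8° eastward to -109.7°, crossing the antimeridian.

136.5°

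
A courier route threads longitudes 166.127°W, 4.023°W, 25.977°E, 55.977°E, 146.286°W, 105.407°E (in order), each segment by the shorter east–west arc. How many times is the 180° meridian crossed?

Leg 1: -166.127° → -4.023°, shortest Δλ = 162.104° (east) — does not cross 180°.
Leg 2: -4.023° → +25.977°, shortest Δλ = 30.0° (east) — does not cross 180°.
Leg 3: +25.977° → +55.977°, shortest Δλ = 30.0° (east) — does not cross 180°.
Leg 4: +55.977° → -146.286°, shortest Δλ = 157.737° (east) — crosses 180°.
Leg 5: -146.286° → +105.407°, shortest Δλ = -108.307° (west) — crosses 180°.
Total crossings: 2.

2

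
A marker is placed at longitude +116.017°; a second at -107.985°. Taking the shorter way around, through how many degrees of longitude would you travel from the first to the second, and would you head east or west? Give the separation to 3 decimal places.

Raw difference: -107.985 − 116.017 = -224.002°.
Normalise into (−180°, 180°]: -224.002° + 360° = 135.998°.
Positive ⇒ the second point lies to the east; separation 135.998°.

135.998° east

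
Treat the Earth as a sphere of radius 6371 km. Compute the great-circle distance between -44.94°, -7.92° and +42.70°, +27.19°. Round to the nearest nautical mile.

5588 nmi

Δλ = 27.19 − -7.92 = 35.11°.
Δφ = 42.70 − -44.94 = 87.64°.
a = sin²(Δφ/2) + cos φ₁ · cos φ₂ · sin²(Δλ/2) = 0.526737.
c = 2·atan2(√a, √(1−a)) = 1.62430 rad → d = 6371·c ≈ 10348.39 km ≈ 5587.68 nmi.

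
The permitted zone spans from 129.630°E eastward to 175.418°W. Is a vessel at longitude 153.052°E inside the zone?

Yes

Band width going east from +129.630° to -175.418°: ((-175.418 − 129.630) mod 360) = 54.952°.
Offset of +153.052° east of the west edge: ((153.052 − 129.630) mod 360) = 23.422°.
23.422° ≤ 54.952° ⇒ inside.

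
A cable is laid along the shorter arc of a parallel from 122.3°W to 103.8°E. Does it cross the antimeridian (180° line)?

Yes

Naïve |103.8 − -122.3| = 226.1° > 180°, so the shorter arc goes the other way round — across 180°.
Signed shortest Δλ = ((103.8 − -122.3 + 180) mod 360) − 180 = -133.9°.
Going west by 133.9° from -122.3° passes through 180° before reaching +103.8°.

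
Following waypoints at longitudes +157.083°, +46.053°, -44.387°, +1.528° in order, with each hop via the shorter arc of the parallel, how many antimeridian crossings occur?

Leg 1: +157.083° → +46.053°, shortest Δλ = -111.03° (west) — does not cross 180°.
Leg 2: +46.053° → -44.387°, shortest Δλ = -90.44° (west) — does not cross 180°.
Leg 3: -44.387° → +1.528°, shortest Δλ = 45.915° (east) — does not cross 180°.
Total crossings: 0.

0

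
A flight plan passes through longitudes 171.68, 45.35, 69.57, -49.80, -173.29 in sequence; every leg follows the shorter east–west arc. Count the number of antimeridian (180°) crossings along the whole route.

Leg 1: +171.68° → +45.35°, shortest Δλ = -126.33° (west) — does not cross 180°.
Leg 2: +45.35° → +69.57°, shortest Δλ = 24.22° (east) — does not cross 180°.
Leg 3: +69.57° → -49.80°, shortest Δλ = -119.37° (west) — does not cross 180°.
Leg 4: -49.80° → -173.29°, shortest Δλ = -123.49° (west) — does not cross 180°.
Total crossings: 0.

0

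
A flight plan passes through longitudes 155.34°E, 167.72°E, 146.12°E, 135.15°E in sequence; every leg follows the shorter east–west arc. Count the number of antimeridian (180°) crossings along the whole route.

Leg 1: +155.34° → +167.72°, shortest Δλ = 12.38° (east) — does not cross 180°.
Leg 2: +167.72° → +146.12°, shortest Δλ = -21.6° (west) — does not cross 180°.
Leg 3: +146.12° → +135.15°, shortest Δλ = -10.97° (west) — does not cross 180°.
Total crossings: 0.

0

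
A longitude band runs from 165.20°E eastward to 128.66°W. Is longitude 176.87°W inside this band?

Yes

Band width going east from +165.20° to -128.66°: ((-128.66 − 165.20) mod 360) = 66.14°.
Offset of -176.87° east of the west edge: ((-176.87 − 165.20) mod 360) = 17.93°.
17.93° ≤ 66.14° ⇒ inside.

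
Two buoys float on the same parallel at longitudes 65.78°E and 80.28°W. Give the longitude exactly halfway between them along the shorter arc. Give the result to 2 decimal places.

7.25°W

Signed shortest Δλ from +65.78° to -80.28° is -146.06°.
Midpoint longitude = +65.78° + (-146.06°)/2 = +65.78° − 73.03° = -7.25°.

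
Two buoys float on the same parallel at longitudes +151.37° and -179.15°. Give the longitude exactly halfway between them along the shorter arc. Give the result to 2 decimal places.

+166.11°

Signed shortest Δλ from +151.37° to -179.15° is +29.48°.
Midpoint longitude = +151.37° + (+29.48°)/2 = +151.37° + 14.74° = +166.11°.
(The naïve average (+151.37 + -179.15)/2 = -13.89° is on the wrong side of the globe.)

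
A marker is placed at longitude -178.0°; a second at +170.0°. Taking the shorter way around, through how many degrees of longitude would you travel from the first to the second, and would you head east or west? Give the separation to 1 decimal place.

12.0° west

Raw difference: 170.0 − -178.0 = 348.0°.
Normalise into (−180°, 180°]: 348.0° − 360° = -12.0°.
Negative ⇒ the second point lies to the west; separation 12.0°.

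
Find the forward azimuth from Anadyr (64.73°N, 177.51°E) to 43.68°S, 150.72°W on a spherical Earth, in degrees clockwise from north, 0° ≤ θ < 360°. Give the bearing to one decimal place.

Δλ = -150.72 − 177.51 = -328.23°; wrapped into (−180°, 180°]: 31.77°.
θ = atan2( sin Δλ · cos φ₂ , cos φ₁ · sin φ₂ − sin φ₁ · cos φ₂ · cos Δλ )
  = atan2(0.38078, -0.85083) = 155.890° → normalised to [0°, 360°): 155.890°.

155.9°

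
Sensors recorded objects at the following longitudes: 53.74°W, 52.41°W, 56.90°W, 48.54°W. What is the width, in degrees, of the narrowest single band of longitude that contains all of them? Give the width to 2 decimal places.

8.36°

Sort the longitudes: -56.90°, -53.74°, -52.41°, -48.54°.
Eastward gaps between consecutive values (wrapping around): 3.16°, 1.33°, 3.87°, 351.64°.
Largest gap = 351.64° ⇒ minimal covering band is its complement: 360° − 351.64° = 8.36°.
Band runs from -56.90° eastward to -48.54°.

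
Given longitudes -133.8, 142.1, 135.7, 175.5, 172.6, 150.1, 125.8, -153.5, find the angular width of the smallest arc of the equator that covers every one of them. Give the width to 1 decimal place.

100.4°

Sort the longitudes: -153.5°, -133.8°, +125.8°, +135.7°, +142.1°, +150.1°, +172.6°, +175.5°.
Eastward gaps between consecutive values (wrapping around): 19.7°, 259.6°, 9.9°, 6.4°, 8.0°, 22.5°, 2.9°, 31.0°.
Largest gap = 259.6° ⇒ minimal covering band is its complement: 360° − 259.6° = 100.4°.
Band runs from +125.8° eastward to -133.8°, crossing the antimeridian.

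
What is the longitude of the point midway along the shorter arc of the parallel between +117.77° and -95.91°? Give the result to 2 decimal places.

Signed shortest Δλ from +117.77° to -95.91° is +146.32°.
Midpoint longitude = +117.77° + (+146.32°)/2 = +117.77° + 73.16° = +190.93°.
Normalise into (−180°, 180°]: -169.07°.
(The naïve average (+117.77 + -95.91)/2 = 10.93° is on the wrong side of the globe.)

-169.07°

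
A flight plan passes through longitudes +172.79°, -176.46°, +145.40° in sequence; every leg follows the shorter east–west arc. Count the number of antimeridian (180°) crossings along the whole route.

2

Leg 1: +172.79° → -176.46°, shortest Δλ = 10.75° (east) — crosses 180°.
Leg 2: -176.46° → +145.40°, shortest Δλ = -38.14° (west) — crosses 180°.
Total crossings: 2.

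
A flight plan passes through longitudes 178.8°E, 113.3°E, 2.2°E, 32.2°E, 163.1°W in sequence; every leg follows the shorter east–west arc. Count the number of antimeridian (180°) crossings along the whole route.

1

Leg 1: +178.8° → +113.3°, shortest Δλ = -65.5° (west) — does not cross 180°.
Leg 2: +113.3° → +2.2°, shortest Δλ = -111.1° (west) — does not cross 180°.
Leg 3: +2.2° → +32.2°, shortest Δλ = 30.0° (east) — does not cross 180°.
Leg 4: +32.2° → -163.1°, shortest Δλ = 164.7° (east) — crosses 180°.
Total crossings: 1.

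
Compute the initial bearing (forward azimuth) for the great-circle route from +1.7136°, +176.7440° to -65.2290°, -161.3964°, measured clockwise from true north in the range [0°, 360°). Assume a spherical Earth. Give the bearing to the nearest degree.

170°

Δλ = -161.3964 − 176.7440 = -338.1404°; wrapped into (−180°, 180°]: 21.8596°.
θ = atan2( sin Δλ · cos φ₂ , cos φ₁ · sin φ₂ − sin φ₁ · cos φ₂ · cos Δλ )
  = atan2(0.15600, -0.91921) = 170.368° → normalised to [0°, 360°): 170.368°.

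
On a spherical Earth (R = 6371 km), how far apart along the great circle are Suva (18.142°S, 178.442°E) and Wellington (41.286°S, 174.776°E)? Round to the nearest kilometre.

2597 km

Δλ = 174.776 − 178.442 = -3.666°.
Δφ = -41.286 − -18.142 = -23.144°.
a = sin²(Δφ/2) + cos φ₁ · cos φ₂ · sin²(Δλ/2) = 0.040971.
c = 2·atan2(√a, √(1−a)) = 0.40764 rad → d = 6371·c ≈ 2597.08 km.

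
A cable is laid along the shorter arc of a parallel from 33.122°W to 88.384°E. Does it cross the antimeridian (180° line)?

Signed shortest Δλ = ((88.384 − -33.122 + 180) mod 360) − 180 = 121.506°.
Going east by 121.506° from -33.122° reaches +88.384° without touching 180°.

No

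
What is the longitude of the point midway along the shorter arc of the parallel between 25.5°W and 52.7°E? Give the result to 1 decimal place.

13.6°E

Signed shortest Δλ from -25.5° to +52.7° is +78.2°.
Midpoint longitude = -25.5° + (+78.2°)/2 = -25.5° + 39.1° = +13.6°.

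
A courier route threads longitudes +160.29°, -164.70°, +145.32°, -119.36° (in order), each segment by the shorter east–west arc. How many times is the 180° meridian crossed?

Leg 1: +160.29° → -164.70°, shortest Δλ = 35.01° (east) — crosses 180°.
Leg 2: -164.70° → +145.32°, shortest Δλ = -49.98° (west) — crosses 180°.
Leg 3: +145.32° → -119.36°, shortest Δλ = 95.32° (east) — crosses 180°.
Total crossings: 3.

3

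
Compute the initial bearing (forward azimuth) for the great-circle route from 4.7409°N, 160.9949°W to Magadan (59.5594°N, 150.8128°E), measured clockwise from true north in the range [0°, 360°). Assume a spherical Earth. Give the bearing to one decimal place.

Δλ = 150.8128 − -160.9949 = 311.8077°; wrapped into (−180°, 180°]: -48.1923°.
θ = atan2( sin Δλ · cos φ₂ , cos φ₁ · sin φ₂ − sin φ₁ · cos φ₂ · cos Δλ )
  = atan2(-0.37765, 0.83129) = -24.432° → normalised to [0°, 360°): 335.568°.

335.6°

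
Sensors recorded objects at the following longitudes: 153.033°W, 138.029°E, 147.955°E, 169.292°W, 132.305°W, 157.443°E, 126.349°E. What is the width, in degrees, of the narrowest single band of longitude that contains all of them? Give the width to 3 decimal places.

101.346°

Sort the longitudes: -169.292°, -153.033°, -132.305°, +126.349°, +138.029°, +147.955°, +157.443°.
Eastward gaps between consecutive values (wrapping around): 16.259°, 20.728°, 258.654°, 11.680°, 9.926°, 9.488°, 33.265°.
Largest gap = 258.654° ⇒ minimal covering band is its complement: 360° − 258.654° = 101.346°.
Band runs from +126.349° eastward to -132.305°, crossing the antimeridian.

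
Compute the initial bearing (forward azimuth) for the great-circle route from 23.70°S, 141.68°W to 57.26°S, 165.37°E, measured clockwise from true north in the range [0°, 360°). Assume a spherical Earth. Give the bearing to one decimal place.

214.0°

Δλ = 165.37 − -141.68 = 307.05°; wrapped into (−180°, 180°]: -52.95°.
θ = atan2( sin Δλ · cos φ₂ , cos φ₁ · sin φ₂ − sin φ₁ · cos φ₂ · cos Δλ )
  = atan2(-0.43164, -0.63922) = -145.970° → normalised to [0°, 360°): 214.030°.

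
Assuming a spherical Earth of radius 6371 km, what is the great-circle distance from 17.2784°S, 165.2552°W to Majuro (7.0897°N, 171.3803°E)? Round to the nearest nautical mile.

2016 nmi

Δλ = 171.3803 − -165.2552 = 336.6355°; wrapped into (−180°, 180°]: -23.3645°.
Δφ = 7.0897 − -17.2784 = 24.3681°.
a = sin²(Δφ/2) + cos φ₁ · cos φ₂ · sin²(Δλ/2) = 0.083393.
c = 2·atan2(√a, √(1−a)) = 0.58590 rad → d = 6371·c ≈ 3732.79 km ≈ 2015.54 nmi.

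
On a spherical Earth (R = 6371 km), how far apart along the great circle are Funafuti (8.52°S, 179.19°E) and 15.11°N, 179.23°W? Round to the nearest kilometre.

Δλ = -179.23 − 179.19 = -358.42°; wrapped into (−180°, 180°]: 1.58°.
Δφ = 15.11 − -8.52 = 23.63°.
a = sin²(Δφ/2) + cos φ₁ · cos φ₂ · sin²(Δλ/2) = 0.042105.
c = 2·atan2(√a, √(1−a)) = 0.41333 rad → d = 6371·c ≈ 2633.30 km.

2633 km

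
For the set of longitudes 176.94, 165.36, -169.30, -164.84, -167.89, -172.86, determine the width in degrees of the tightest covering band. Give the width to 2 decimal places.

Sort the longitudes: -172.86°, -169.30°, -167.89°, -164.84°, +165.36°, +176.94°.
Eastward gaps between consecutive values (wrapping around): 3.56°, 1.41°, 3.05°, 330.20°, 11.58°, 10.20°.
Largest gap = 330.20° ⇒ minimal covering band is its complement: 360° − 330.20° = 29.80°.
Band runs from +165.36° eastward to -164.84°, crossing the antimeridian.

29.80°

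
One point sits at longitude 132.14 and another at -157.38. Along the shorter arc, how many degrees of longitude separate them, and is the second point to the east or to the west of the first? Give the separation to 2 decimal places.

70.48° east

Raw difference: -157.38 − 132.14 = -289.52°.
Normalise into (−180°, 180°]: -289.52° + 360° = 70.48°.
Positive ⇒ the second point lies to the east; separation 70.48°.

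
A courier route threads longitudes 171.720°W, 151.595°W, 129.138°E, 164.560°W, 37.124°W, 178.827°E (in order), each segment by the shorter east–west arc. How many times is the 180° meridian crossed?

Leg 1: -171.720° → -151.595°, shortest Δλ = 20.125° (east) — does not cross 180°.
Leg 2: -151.595° → +129.138°, shortest Δλ = -79.267° (west) — crosses 180°.
Leg 3: +129.138° → -164.560°, shortest Δλ = 66.302° (east) — crosses 180°.
Leg 4: -164.560° → -37.124°, shortest Δλ = 127.436° (east) — does not cross 180°.
Leg 5: -37.124° → +178.827°, shortest Δλ = -144.049° (west) — crosses 180°.
Total crossings: 3.

3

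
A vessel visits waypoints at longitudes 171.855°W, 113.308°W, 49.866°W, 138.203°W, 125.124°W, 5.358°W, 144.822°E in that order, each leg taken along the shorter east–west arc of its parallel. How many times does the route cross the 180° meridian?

Leg 1: -171.855° → -113.308°, shortest Δλ = 58.547° (east) — does not cross 180°.
Leg 2: -113.308° → -49.866°, shortest Δλ = 63.442° (east) — does not cross 180°.
Leg 3: -49.866° → -138.203°, shortest Δλ = -88.337° (west) — does not cross 180°.
Leg 4: -138.203° → -125.124°, shortest Δλ = 13.079° (east) — does not cross 180°.
Leg 5: -125.124° → -5.358°, shortest Δλ = 119.766° (east) — does not cross 180°.
Leg 6: -5.358° → +144.822°, shortest Δλ = 150.18° (east) — does not cross 180°.
Total crossings: 0.

0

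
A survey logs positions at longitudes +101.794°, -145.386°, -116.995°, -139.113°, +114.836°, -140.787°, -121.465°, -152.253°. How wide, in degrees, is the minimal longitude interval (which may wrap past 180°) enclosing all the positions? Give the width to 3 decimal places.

141.211°

Sort the longitudes: -152.253°, -145.386°, -140.787°, -139.113°, -121.465°, -116.995°, +101.794°, +114.836°.
Eastward gaps between consecutive values (wrapping around): 6.867°, 4.599°, 1.674°, 17.648°, 4.470°, 218.789°, 13.042°, 92.911°.
Largest gap = 218.789° ⇒ minimal covering band is its complement: 360° − 218.789° = 141.211°.
Band runs from +101.794° eastward to -116.995°, crossing the antimeridian.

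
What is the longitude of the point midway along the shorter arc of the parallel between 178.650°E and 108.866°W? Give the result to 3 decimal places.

Signed shortest Δλ from +178.650° to -108.866° is +72.484°.
Midpoint longitude = +178.650° + (+72.484°)/2 = +178.650° + 36.242° = +214.892°.
Normalise into (−180°, 180°]: -145.108°.
(The naïve average (+178.650 + -108.866)/2 = 34.892° is on the wrong side of the globe.)

145.108°W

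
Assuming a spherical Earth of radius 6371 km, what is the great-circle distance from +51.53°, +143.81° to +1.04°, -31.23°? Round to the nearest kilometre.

Δλ = -31.23 − 143.81 = -175.04°.
Δφ = 1.04 − 51.53 = -50.49°.
a = sin²(Δφ/2) + cos φ₁ · cos φ₂ · sin²(Δλ/2) = 0.802731.
c = 2·atan2(√a, √(1−a)) = 2.22114 rad → d = 6371·c ≈ 14150.90 km.

14151 km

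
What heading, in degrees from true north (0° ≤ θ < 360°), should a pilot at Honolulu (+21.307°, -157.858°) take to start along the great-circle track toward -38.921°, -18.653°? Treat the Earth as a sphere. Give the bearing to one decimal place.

Δλ = -18.653 − -157.858 = 139.205°.
θ = atan2( sin Δλ · cos φ₂ , cos φ₁ · sin φ₂ − sin φ₁ · cos φ₂ · cos Δλ )
  = atan2(0.50832, -0.37128) = 126.145° → normalised to [0°, 360°): 126.145°.

126.1°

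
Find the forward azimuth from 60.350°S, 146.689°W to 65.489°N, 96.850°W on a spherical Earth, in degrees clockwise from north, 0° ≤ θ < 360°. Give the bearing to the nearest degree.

25°

Δλ = -96.850 − -146.689 = 49.839°.
θ = atan2( sin Δλ · cos φ₂ , cos φ₁ · sin φ₂ − sin φ₁ · cos φ₂ · cos Δλ )
  = atan2(0.31706, 0.68265) = 24.913° → normalised to [0°, 360°): 24.913°.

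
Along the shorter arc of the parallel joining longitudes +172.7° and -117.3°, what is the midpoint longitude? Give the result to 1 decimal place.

Signed shortest Δλ from +172.7° to -117.3° is +70.0°.
Midpoint longitude = +172.7° + (+70.0°)/2 = +172.7° + 35.0° = +207.7°.
Normalise into (−180°, 180°]: -152.3°.
(The naïve average (+172.7 + -117.3)/2 = 27.7° is on the wrong side of the globe.)

-152.3°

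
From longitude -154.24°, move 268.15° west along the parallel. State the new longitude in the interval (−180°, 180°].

-62.39°

Start at -154.24°; shift −268.15° → -422.39°.
-422.39° lies outside (−180°, 180°]; add 360° → -62.39°.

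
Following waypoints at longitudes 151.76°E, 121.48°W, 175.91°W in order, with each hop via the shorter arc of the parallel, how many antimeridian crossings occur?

Leg 1: +151.76° → -121.48°, shortest Δλ = 86.76° (east) — crosses 180°.
Leg 2: -121.48° → -175.91°, shortest Δλ = -54.43° (west) — does not cross 180°.
Total crossings: 1.

1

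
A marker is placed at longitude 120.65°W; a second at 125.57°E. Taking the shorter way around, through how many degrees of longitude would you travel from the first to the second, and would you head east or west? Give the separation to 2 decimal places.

113.78° west

Raw difference: 125.57 − -120.65 = 246.22°.
Normalise into (−180°, 180°]: 246.22° − 360° = -113.78°.
Negative ⇒ the second point lies to the west; separation 113.78°.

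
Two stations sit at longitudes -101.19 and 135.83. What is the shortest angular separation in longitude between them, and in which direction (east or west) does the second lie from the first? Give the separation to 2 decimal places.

Raw difference: 135.83 − -101.19 = 237.02°.
Normalise into (−180°, 180°]: 237.02° − 360° = -122.98°.
Negative ⇒ the second point lies to the west; separation 122.98°.

122.98° west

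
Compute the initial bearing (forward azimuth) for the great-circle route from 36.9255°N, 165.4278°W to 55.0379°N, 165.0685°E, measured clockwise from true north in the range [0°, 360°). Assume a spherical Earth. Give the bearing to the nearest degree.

322°

Δλ = 165.0685 − -165.4278 = 330.4963°; wrapped into (−180°, 180°]: -29.5037°.
θ = atan2( sin Δλ · cos φ₂ , cos φ₁ · sin φ₂ − sin φ₁ · cos φ₂ · cos Δλ )
  = atan2(-0.28221, 0.35553) = -38.442° → normalised to [0°, 360°): 321.558°.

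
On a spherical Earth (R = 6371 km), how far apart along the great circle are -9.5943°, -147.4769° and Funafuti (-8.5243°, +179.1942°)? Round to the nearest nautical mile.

Δλ = 179.1942 − -147.4769 = 326.6711°; wrapped into (−180°, 180°]: -33.3289°.
Δφ = -8.5243 − -9.5943 = 1.0700°.
a = sin²(Δφ/2) + cos φ₁ · cos φ₂ · sin²(Δλ/2) = 0.080276.
c = 2·atan2(√a, √(1−a)) = 0.57453 rad → d = 6371·c ≈ 3660.33 km ≈ 1976.42 nmi.

1976 nmi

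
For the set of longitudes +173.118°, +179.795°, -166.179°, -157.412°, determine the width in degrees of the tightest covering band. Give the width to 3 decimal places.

Sort the longitudes: -166.179°, -157.412°, +173.118°, +179.795°.
Eastward gaps between consecutive values (wrapping around): 8.767°, 330.530°, 6.677°, 14.026°.
Largest gap = 330.530° ⇒ minimal covering band is its complement: 360° − 330.530° = 29.470°.
Band runs from +173.118° eastward to -157.412°, crossing the antimeridian.

29.470°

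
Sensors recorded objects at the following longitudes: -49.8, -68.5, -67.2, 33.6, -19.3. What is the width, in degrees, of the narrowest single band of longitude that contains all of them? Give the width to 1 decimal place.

102.1°

Sort the longitudes: -68.5°, -67.2°, -49.8°, -19.3°, +33.6°.
Eastward gaps between consecutive values (wrapping around): 1.3°, 17.4°, 30.5°, 52.9°, 257.9°.
Largest gap = 257.9° ⇒ minimal covering band is its complement: 360° − 257.9° = 102.1°.
Band runs from -68.5° eastward to +33.6°.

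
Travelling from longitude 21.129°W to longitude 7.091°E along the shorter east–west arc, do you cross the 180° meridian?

Signed shortest Δλ = ((7.091 − -21.129 + 180) mod 360) − 180 = 28.22°.
Going east by 28.22° from -21.129° reaches +7.091° without touching 180°.

No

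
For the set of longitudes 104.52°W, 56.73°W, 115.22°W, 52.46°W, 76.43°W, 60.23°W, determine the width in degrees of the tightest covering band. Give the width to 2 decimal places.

Sort the longitudes: -115.22°, -104.52°, -76.43°, -60.23°, -56.73°, -52.46°.
Eastward gaps between consecutive values (wrapping around): 10.70°, 28.09°, 16.20°, 3.50°, 4.27°, 297.24°.
Largest gap = 297.24° ⇒ minimal covering band is its complement: 360° − 297.24° = 62.76°.
Band runs from -115.22° eastward to -52.46°.

62.76°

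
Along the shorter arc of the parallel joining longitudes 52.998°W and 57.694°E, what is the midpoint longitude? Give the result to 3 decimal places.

Signed shortest Δλ from -52.998° to +57.694° is +110.692°.
Midpoint longitude = -52.998° + (+110.692°)/2 = -52.998° + 55.346° = +2.348°.

2.348°E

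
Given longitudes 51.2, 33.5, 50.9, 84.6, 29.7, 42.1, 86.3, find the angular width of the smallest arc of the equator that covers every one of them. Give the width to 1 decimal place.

Sort the longitudes: +29.7°, +33.5°, +42.1°, +50.9°, +51.2°, +84.6°, +86.3°.
Eastward gaps between consecutive values (wrapping around): 3.8°, 8.6°, 8.8°, 0.3°, 33.4°, 1.7°, 303.4°.
Largest gap = 303.4° ⇒ minimal covering band is its complement: 360° − 303.4° = 56.6°.
Band runs from +29.7° eastward to +86.3°.

56.6°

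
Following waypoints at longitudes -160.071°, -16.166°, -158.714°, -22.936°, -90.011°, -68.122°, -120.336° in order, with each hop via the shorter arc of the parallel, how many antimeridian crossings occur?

Leg 1: -160.071° → -16.166°, shortest Δλ = 143.905° (east) — does not cross 180°.
Leg 2: -16.166° → -158.714°, shortest Δλ = -142.548° (west) — does not cross 180°.
Leg 3: -158.714° → -22.936°, shortest Δλ = 135.778° (east) — does not cross 180°.
Leg 4: -22.936° → -90.011°, shortest Δλ = -67.075° (west) — does not cross 180°.
Leg 5: -90.011° → -68.122°, shortest Δλ = 21.889° (east) — does not cross 180°.
Leg 6: -68.122° → -120.336°, shortest Δλ = -52.214° (west) — does not cross 180°.
Total crossings: 0.

0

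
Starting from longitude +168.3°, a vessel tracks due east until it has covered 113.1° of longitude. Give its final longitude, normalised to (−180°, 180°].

-78.6°

Start at +168.3°; shift +113.1° → +281.4°.
+281.4° lies outside (−180°, 180°]; subtract 360° → -78.6°.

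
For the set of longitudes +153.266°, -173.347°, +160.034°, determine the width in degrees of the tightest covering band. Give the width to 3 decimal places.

33.387°

Sort the longitudes: -173.347°, +153.266°, +160.034°.
Eastward gaps between consecutive values (wrapping around): 326.613°, 6.768°, 26.619°.
Largest gap = 326.613° ⇒ minimal covering band is its complement: 360° − 326.613° = 33.387°.
Band runs from +153.266° eastward to -173.347°, crossing the antimeridian.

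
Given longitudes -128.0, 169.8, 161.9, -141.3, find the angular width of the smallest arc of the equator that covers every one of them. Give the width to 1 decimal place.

Sort the longitudes: -141.3°, -128.0°, +161.9°, +169.8°.
Eastward gaps between consecutive values (wrapping around): 13.3°, 289.9°, 7.9°, 48.9°.
Largest gap = 289.9° ⇒ minimal covering band is its complement: 360° − 289.9° = 70.1°.
Band runs from +161.9° eastward to -128.0°, crossing the antimeridian.

70.1°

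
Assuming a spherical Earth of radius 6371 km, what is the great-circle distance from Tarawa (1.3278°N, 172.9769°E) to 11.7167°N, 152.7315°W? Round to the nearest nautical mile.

Δλ = -152.7315 − 172.9769 = -325.7084°; wrapped into (−180°, 180°]: 34.2916°.
Δφ = 11.7167 − 1.3278 = 10.3889°.
a = sin²(Δφ/2) + cos φ₁ · cos φ₂ · sin²(Δλ/2) = 0.093273.
c = 2·atan2(√a, √(1−a)) = 0.62073 rad → d = 6371·c ≈ 3954.66 km ≈ 2135.35 nmi.

2135 nmi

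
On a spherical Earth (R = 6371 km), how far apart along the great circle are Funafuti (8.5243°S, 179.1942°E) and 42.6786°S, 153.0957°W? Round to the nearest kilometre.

Δλ = -153.0957 − 179.1942 = -332.2899°; wrapped into (−180°, 180°]: 27.7101°.
Δφ = -42.6786 − -8.5243 = -34.1543°.
a = sin²(Δφ/2) + cos φ₁ · cos φ₂ · sin²(Δλ/2) = 0.127928.
c = 2·atan2(√a, √(1−a)) = 0.73154 rad → d = 6371·c ≈ 4660.66 km.

4661 km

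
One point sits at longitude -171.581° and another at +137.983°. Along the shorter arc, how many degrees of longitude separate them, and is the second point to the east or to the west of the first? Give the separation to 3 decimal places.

50.436° west

Raw difference: 137.983 − -171.581 = 309.564°.
Normalise into (−180°, 180°]: 309.564° − 360° = -50.436°.
Negative ⇒ the second point lies to the west; separation 50.436°.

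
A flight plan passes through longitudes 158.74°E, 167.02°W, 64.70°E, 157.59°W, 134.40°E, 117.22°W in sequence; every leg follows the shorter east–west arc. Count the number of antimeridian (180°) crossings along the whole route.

5

Leg 1: +158.74° → -167.02°, shortest Δλ = 34.24° (east) — crosses 180°.
Leg 2: -167.02° → +64.70°, shortest Δλ = -128.28° (west) — crosses 180°.
Leg 3: +64.70° → -157.59°, shortest Δλ = 137.71° (east) — crosses 180°.
Leg 4: -157.59° → +134.40°, shortest Δλ = -68.01° (west) — crosses 180°.
Leg 5: +134.40° → -117.22°, shortest Δλ = 108.38° (east) — crosses 180°.
Total crossings: 5.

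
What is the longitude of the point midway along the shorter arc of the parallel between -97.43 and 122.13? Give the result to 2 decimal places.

Signed shortest Δλ from -97.43° to +122.13° is -140.44°.
Midpoint longitude = -97.43° + (-140.44°)/2 = -97.43° − 70.22° = -167.65°.
(The naïve average (-97.43 + +122.13)/2 = 12.35° is on the wrong side of the globe.)

-167.65°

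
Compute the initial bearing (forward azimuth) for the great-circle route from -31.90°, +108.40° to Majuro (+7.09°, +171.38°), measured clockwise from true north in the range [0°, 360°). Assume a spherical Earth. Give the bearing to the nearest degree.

Δλ = 171.38 − 108.40 = 62.98°.
θ = atan2( sin Δλ · cos φ₂ , cos φ₁ · sin φ₂ − sin φ₁ · cos φ₂ · cos Δλ )
  = atan2(0.88404, 0.34302) = 68.793° → normalised to [0°, 360°): 68.793°.

69°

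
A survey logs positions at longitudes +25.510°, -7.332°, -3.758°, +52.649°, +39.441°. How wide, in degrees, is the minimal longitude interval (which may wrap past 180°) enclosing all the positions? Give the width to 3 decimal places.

59.981°

Sort the longitudes: -7.332°, -3.758°, +25.510°, +39.441°, +52.649°.
Eastward gaps between consecutive values (wrapping around): 3.574°, 29.268°, 13.931°, 13.208°, 300.019°.
Largest gap = 300.019° ⇒ minimal covering band is its complement: 360° − 300.019° = 59.981°.
Band runs from -7.332° eastward to +52.649°.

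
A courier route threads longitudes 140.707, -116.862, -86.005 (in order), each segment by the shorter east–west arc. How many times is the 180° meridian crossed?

Leg 1: +140.707° → -116.862°, shortest Δλ = 102.431° (east) — crosses 180°.
Leg 2: -116.862° → -86.005°, shortest Δλ = 30.857° (east) — does not cross 180°.
Total crossings: 1.

1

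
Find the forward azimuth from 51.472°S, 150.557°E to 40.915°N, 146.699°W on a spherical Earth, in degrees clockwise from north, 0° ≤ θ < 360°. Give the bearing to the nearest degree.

Δλ = -146.699 − 150.557 = -297.256°; wrapped into (−180°, 180°]: 62.744°.
θ = atan2( sin Δλ · cos φ₂ , cos φ₁ · sin φ₂ − sin φ₁ · cos φ₂ · cos Δλ )
  = atan2(0.67178, 0.67870) = 44.706° → normalised to [0°, 360°): 44.706°.

45°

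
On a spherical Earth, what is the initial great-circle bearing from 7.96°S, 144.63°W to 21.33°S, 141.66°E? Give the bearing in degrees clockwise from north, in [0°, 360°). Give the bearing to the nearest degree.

Δλ = 141.66 − -144.63 = 286.29°; wrapped into (−180°, 180°]: -73.71°.
θ = atan2( sin Δλ · cos φ₂ , cos φ₁ · sin φ₂ − sin φ₁ · cos φ₂ · cos Δλ )
  = atan2(-0.89411, -0.32405) = -109.922° → normalised to [0°, 360°): 250.078°.

250°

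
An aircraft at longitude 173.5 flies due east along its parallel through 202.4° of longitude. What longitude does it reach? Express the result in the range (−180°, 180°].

+15.9°

Start at +173.5°; shift +202.4° → +375.9°.
+375.9° lies outside (−180°, 180°]; subtract 360° → +15.9°.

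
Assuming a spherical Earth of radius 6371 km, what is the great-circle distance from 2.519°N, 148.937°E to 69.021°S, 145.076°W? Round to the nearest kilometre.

Δλ = -145.076 − 148.937 = -294.013°; wrapped into (−180°, 180°]: 65.987°.
Δφ = -69.021 − 2.519 = -71.540°.
a = sin²(Δφ/2) + cos φ₁ · cos φ₂ · sin²(Δλ/2) = 0.447741.
c = 2·atan2(√a, √(1−a)) = 1.46609 rad → d = 6371·c ≈ 9340.44 km.

9340 km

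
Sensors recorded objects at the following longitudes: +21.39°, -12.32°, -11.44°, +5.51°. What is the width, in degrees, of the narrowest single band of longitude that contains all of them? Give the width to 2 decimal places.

Sort the longitudes: -12.32°, -11.44°, +5.51°, +21.39°.
Eastward gaps between consecutive values (wrapping around): 0.88°, 16.95°, 15.88°, 326.29°.
Largest gap = 326.29° ⇒ minimal covering band is its complement: 360° − 326.29° = 33.71°.
Band runs from -12.32° eastward to +21.39°.

33.71°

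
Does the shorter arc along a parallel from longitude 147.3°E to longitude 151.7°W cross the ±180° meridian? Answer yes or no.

Naïve |-151.7 − 147.3| = 299.0° > 180°, so the shorter arc goes the other way round — across 180°.
Signed shortest Δλ = ((-151.7 − 147.3 + 180) mod 360) − 180 = 61.0°.
Going east by 61.0° from +147.3° passes through 180° before reaching -151.7°.

Yes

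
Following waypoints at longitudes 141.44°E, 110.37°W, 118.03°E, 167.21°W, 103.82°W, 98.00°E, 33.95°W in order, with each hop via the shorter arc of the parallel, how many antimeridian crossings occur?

4

Leg 1: +141.44° → -110.37°, shortest Δλ = 108.19° (east) — crosses 180°.
Leg 2: -110.37° → +118.03°, shortest Δλ = -131.6° (west) — crosses 180°.
Leg 3: +118.03° → -167.21°, shortest Δλ = 74.76° (east) — crosses 180°.
Leg 4: -167.21° → -103.82°, shortest Δλ = 63.39° (east) — does not cross 180°.
Leg 5: -103.82° → +98.00°, shortest Δλ = -158.18° (west) — crosses 180°.
Leg 6: +98.00° → -33.95°, shortest Δλ = -131.95° (west) — does not cross 180°.
Total crossings: 4.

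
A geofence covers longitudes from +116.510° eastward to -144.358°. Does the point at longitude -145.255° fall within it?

Band width going east from +116.510° to -144.358°: ((-144.358 − 116.510) mod 360) = 99.132°.
Offset of -145.255° east of the west edge: ((-145.255 − 116.510) mod 360) = 98.235°.
98.235° ≤ 99.132° ⇒ inside.

Yes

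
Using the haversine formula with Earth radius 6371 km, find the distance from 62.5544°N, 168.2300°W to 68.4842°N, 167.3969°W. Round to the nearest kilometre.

660 km

Δλ = -167.3969 − -168.2300 = 0.8331°.
Δφ = 68.4842 − 62.5544 = 5.9298°.
a = sin²(Δφ/2) + cos φ₁ · cos φ₂ · sin²(Δλ/2) = 0.002684.
c = 2·atan2(√a, √(1−a)) = 0.10367 rad → d = 6371·c ≈ 660.46 km.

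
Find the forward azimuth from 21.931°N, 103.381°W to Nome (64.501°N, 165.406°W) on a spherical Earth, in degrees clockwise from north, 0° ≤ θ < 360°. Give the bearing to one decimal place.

333.5°

Δλ = -165.406 − -103.381 = -62.025°.
θ = atan2( sin Δλ · cos φ₂ , cos φ₁ · sin φ₂ − sin φ₁ · cos φ₂ · cos Δλ )
  = atan2(-0.38019, 0.76185) = -26.521° → normalised to [0°, 360°): 333.479°.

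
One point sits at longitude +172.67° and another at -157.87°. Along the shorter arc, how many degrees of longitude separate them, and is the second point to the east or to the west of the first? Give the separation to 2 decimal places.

29.46° east

Raw difference: -157.87 − 172.67 = -330.54°.
Normalise into (−180°, 180°]: -330.54° + 360° = 29.46°.
Positive ⇒ the second point lies to the east; separation 29.46°.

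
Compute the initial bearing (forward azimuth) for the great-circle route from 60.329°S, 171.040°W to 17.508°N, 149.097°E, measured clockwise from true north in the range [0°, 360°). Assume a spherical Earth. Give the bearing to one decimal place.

322.1°

Δλ = 149.097 − -171.040 = 320.137°; wrapped into (−180°, 180°]: -39.863°.
θ = atan2( sin Δλ · cos φ₂ , cos φ₁ · sin φ₂ − sin φ₁ · cos φ₂ · cos Δλ )
  = atan2(-0.61126, 0.78496) = -37.908° → normalised to [0°, 360°): 322.092°.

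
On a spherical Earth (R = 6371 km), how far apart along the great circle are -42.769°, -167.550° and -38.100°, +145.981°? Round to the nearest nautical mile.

2115 nmi

Δλ = 145.981 − -167.550 = 313.531°; wrapped into (−180°, 180°]: -46.469°.
Δφ = -38.100 − -42.769 = 4.669°.
a = sin²(Δφ/2) + cos φ₁ · cos φ₂ · sin²(Δλ/2) = 0.091563.
c = 2·atan2(√a, √(1−a)) = 0.61482 rad → d = 6371·c ≈ 3917.05 km ≈ 2115.04 nmi.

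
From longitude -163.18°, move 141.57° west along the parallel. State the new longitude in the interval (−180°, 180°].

Start at -163.18°; shift −141.57° → -304.75°.
-304.75° lies outside (−180°, 180°]; add 360° → +55.25°.

+55.25°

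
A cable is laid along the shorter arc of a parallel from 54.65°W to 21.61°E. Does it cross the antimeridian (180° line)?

No

Signed shortest Δλ = ((21.61 − -54.65 + 180) mod 360) − 180 = 76.26°.
Going east by 76.26° from -54.65° reaches +21.61° without touching 180°.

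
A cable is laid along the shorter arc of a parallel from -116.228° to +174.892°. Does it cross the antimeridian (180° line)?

Naïve |174.892 − -116.228| = 291.12° > 180°, so the shorter arc goes the other way round — across 180°.
Signed shortest Δλ = ((174.892 − -116.228 + 180) mod 360) − 180 = -68.88°.
Going west by 68.88° from -116.228° passes through 180° before reaching +174.892°.

Yes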